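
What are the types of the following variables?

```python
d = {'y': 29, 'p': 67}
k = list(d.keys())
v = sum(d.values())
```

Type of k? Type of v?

list(...) returns list; sum of int values returns int

list, int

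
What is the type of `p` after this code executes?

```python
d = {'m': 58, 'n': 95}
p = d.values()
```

.values() returns a dict_values view object

dict_values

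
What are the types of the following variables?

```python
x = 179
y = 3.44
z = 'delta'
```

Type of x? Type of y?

x is int; y is float

int, float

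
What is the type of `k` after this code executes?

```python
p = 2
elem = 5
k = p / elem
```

int / int always returns float in Python 3 (2 / 5 = 0.4)

float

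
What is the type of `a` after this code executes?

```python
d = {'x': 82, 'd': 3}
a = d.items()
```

dict.items() returns a dict_items view

dict_items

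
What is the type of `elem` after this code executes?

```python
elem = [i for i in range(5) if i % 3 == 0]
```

A list comprehension [...] produces a list

list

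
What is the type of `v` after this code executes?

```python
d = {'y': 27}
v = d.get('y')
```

dict.get() returns the value (int) when key is found

int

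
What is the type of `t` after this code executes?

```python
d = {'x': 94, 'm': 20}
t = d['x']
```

Accessing dict[str, int] with key 'x' returns int value 94

int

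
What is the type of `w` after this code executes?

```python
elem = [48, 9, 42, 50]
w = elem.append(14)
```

list.append() returns None (mutates in place)

NoneType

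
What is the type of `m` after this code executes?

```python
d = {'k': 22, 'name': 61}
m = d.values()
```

.values() returns a dict_values view object

dict_values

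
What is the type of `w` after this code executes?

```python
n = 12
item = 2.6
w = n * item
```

int * float returns float (12 * 2.6 = 31.2)

float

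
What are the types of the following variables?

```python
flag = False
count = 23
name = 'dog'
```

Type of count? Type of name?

count is int; name is str

int, str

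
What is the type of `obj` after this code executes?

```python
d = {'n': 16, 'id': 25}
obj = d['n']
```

Accessing dict[str, int] with key 'n' returns int value 16

int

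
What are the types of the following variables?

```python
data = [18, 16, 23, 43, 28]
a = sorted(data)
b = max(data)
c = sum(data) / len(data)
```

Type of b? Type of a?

max of ints returns int; sorted() returns list

int, list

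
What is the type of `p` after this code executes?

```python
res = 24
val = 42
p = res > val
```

Comparison operators return bool

bool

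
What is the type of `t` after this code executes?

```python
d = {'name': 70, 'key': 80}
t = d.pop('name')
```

dict.pop() returns the value (int)

int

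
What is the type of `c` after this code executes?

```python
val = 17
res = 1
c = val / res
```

int / int always returns float in Python 3 (17 / 1 = 17)

float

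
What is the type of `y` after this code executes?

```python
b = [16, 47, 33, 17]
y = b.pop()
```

list.pop() returns the popped element (int here)

int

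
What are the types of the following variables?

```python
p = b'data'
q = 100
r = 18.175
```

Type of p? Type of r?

p is bytes; r is float

bytes, float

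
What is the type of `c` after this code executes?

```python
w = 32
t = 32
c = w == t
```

Equality comparison returns bool

bool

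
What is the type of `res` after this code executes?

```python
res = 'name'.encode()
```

str.encode() returns bytes

bytes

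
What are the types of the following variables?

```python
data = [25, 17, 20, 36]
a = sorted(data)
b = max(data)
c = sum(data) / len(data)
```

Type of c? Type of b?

int / int returns float; max of ints returns int

float, int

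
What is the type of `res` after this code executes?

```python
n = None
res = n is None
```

'is' comparison returns bool

bool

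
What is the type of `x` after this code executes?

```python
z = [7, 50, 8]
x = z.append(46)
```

list.append() returns None (mutates in place)

NoneType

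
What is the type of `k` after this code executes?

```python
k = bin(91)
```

bin() returns str representation

str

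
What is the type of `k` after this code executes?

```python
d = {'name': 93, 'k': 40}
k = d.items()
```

dict.items() returns a dict_items view

dict_items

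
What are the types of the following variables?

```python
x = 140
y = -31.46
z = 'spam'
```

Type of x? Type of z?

x is int; z is str

int, str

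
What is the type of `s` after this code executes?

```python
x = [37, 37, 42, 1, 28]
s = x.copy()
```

list.copy() returns list

list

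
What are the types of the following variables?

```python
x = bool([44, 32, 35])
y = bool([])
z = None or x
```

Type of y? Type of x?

bool() returns bool; bool() returns bool

bool, bool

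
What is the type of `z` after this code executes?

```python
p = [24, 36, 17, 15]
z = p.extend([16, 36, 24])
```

list.extend() returns None

NoneType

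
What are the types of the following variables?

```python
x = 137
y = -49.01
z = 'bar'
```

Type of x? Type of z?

x is int; z is str

int, str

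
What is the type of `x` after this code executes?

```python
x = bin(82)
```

bin() returns str representation

str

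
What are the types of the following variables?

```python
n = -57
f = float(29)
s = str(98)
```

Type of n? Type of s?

n is int; s is str

int, str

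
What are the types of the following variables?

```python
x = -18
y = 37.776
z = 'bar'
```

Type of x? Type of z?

x is int; z is str

int, str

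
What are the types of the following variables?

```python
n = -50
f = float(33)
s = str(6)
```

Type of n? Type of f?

n is int; f is float

int, float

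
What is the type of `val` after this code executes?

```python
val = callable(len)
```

callable() returns bool

bool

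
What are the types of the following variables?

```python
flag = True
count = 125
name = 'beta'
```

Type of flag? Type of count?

flag is bool; count is int

bool, int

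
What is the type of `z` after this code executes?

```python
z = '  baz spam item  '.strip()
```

str.strip() returns str

str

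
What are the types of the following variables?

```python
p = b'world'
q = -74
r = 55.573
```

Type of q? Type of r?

q is int; r is float

int, float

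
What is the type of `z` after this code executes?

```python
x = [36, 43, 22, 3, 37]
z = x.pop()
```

list.pop() returns the popped element (int here)

int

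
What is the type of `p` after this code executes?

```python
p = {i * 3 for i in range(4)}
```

A set comprehension {expr for x in iterable} produces a set

set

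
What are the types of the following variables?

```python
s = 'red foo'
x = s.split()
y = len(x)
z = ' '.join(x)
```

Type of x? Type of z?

str.split() returns list; str.join() returns str

list, str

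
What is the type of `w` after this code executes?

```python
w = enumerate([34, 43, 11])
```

enumerate() returns an enumerate iterator object

enumerate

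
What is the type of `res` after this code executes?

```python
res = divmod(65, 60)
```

divmod() returns a tuple (quotient, remainder)

tuple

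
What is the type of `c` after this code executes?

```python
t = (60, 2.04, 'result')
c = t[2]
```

Index 2 of tuple is 'result' which is str

str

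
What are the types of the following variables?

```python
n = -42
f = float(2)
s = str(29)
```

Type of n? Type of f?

n is int; f is float

int, float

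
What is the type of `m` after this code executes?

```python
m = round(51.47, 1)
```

round() with ndigits arg returns float

float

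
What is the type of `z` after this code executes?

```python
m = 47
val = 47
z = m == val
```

Equality comparison returns bool

bool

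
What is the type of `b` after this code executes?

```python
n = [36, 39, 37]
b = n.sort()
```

list.sort() returns None (sorts in place)

NoneType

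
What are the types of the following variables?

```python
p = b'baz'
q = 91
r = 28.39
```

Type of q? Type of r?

q is int; r is float

int, float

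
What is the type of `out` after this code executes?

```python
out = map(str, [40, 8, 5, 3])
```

map() returns a map iterator object

map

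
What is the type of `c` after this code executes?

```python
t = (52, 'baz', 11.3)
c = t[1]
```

Index 1 of tuple is 'baz' which is str

str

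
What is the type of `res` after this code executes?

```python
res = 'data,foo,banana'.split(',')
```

str.split() returns list

list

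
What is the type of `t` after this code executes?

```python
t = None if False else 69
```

Ternary: condition is False, else branch (69) taken → int

int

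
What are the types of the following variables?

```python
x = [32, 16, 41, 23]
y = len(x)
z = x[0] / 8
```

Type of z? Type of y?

int / int returns float; len() returns int

float, int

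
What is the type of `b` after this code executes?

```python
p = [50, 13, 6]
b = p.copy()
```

list.copy() returns list

list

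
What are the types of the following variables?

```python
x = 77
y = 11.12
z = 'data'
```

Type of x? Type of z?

x is int; z is str

int, str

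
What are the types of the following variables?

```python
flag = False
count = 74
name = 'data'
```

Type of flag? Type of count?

flag is bool; count is int

bool, int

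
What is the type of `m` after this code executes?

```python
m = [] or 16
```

'or' returns first truthy value (16, which is int)

int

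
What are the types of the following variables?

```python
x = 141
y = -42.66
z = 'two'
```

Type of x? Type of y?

x is int; y is float

int, float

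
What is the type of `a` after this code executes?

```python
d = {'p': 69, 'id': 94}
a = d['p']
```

Accessing dict[str, int] with key 'p' returns int value 69

int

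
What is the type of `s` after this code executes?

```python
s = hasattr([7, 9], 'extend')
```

hasattr() returns bool

bool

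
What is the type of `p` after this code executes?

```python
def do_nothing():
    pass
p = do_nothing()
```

A function with no return statement returns None

NoneType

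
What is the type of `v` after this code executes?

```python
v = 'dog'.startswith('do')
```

str.startswith() returns bool

bool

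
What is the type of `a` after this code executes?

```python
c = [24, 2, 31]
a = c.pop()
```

list.pop() returns the popped element (int here)

int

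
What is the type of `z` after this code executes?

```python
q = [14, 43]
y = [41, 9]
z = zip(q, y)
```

zip() returns a zip iterator object

zip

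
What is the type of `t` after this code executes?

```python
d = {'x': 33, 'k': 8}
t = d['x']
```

Accessing dict[str, int] with key 'x' returns int value 33

int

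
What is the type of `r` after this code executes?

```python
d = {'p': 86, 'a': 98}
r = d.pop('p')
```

dict.pop() returns the value (int)

int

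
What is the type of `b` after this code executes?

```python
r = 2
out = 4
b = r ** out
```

int ** positive int returns int (2 ** 4 = 16)

int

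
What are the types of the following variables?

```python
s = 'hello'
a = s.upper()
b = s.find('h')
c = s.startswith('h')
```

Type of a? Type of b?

str.upper() returns str; str.find() returns int

str, int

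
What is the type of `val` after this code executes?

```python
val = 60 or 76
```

'or' returns the first truthy value (60, which is int)

int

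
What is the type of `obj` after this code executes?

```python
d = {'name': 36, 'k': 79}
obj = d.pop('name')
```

dict.pop() returns the value (int)

int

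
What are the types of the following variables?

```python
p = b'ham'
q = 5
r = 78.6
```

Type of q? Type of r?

q is int; r is float

int, float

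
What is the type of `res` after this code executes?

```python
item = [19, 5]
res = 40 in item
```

'in' operator returns bool

bool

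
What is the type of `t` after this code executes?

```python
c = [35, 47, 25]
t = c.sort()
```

list.sort() returns None (sorts in place)

NoneType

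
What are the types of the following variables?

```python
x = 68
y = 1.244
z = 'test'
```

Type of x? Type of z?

x is int; z is str

int, str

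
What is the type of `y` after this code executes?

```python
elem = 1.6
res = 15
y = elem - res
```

float - int returns float (1.6 - 15 = -13.4)

float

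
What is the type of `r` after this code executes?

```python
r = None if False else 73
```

Ternary: condition is False, else branch (73) taken → int

int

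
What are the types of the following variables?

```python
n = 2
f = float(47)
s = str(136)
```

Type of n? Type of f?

n is int; f is float

int, float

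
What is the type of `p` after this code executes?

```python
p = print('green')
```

print() returns None

NoneType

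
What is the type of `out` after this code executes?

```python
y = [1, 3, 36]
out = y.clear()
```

list.clear() returns None

NoneType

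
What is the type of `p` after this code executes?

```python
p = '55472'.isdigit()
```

str.isdigit() returns bool

bool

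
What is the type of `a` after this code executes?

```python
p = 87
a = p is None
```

'is' comparison returns bool

bool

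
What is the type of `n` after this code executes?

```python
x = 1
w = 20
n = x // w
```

int // int returns int (1 // 20 = 0)

int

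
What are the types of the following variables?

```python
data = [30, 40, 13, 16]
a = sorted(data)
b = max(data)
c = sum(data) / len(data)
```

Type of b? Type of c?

max of ints returns int; int / int returns float

int, float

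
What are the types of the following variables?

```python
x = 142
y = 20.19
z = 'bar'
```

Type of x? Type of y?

x is int; y is float

int, float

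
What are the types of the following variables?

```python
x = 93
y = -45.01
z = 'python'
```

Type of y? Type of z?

y is float; z is str

float, str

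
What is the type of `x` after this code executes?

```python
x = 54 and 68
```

'and' returns the last value when all truthy (68, which is int)

int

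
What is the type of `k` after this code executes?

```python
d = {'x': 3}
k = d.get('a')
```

dict.get() returns None when key 'a' is not found and no default given

NoneType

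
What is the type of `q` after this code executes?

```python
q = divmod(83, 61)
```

divmod() returns a tuple (quotient, remainder)

tuple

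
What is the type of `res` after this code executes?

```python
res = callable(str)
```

callable() returns bool

bool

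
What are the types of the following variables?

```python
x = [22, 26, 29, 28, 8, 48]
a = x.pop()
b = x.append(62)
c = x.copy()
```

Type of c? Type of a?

list.copy() returns list; list.pop() returns the element (int)

list, int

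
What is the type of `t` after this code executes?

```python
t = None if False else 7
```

Ternary: condition is False, else branch (7) taken → int

int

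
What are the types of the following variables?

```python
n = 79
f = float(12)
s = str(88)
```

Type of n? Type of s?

n is int; s is str

int, str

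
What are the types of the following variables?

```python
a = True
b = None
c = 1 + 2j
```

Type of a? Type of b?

a is bool; b is NoneType

bool, NoneType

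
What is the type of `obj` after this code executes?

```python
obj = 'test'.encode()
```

str.encode() returns bytes

bytes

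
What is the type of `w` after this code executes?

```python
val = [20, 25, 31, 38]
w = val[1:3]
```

Slicing a list always returns a list

list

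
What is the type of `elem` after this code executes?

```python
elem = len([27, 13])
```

len() always returns int

int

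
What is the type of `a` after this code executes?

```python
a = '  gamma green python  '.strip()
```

str.strip() returns str

str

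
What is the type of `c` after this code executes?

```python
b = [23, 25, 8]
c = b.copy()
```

list.copy() returns list

list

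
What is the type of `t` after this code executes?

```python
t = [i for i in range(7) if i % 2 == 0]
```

A list comprehension [...] produces a list

list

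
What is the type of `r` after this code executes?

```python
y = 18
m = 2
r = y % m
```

int % int returns int (18 % 2 = 0)

int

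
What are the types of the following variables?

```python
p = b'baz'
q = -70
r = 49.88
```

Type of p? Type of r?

p is bytes; r is float

bytes, float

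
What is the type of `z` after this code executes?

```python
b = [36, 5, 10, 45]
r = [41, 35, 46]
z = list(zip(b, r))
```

list(zip(...)) returns a list of tuples

list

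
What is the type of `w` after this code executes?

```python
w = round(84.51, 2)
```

round() with ndigits arg returns float

float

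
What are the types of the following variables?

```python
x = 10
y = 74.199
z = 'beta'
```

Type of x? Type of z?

x is int; z is str

int, str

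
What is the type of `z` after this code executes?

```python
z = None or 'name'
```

'or' with None returns the other value ('name', str)

str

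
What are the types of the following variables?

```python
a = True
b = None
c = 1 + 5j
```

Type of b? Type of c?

b is NoneType; c is complex

NoneType, complex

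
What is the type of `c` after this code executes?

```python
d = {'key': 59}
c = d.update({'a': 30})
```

dict.update() returns None

NoneType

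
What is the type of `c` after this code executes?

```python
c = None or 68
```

'or' with None returns the other value (68, int)

int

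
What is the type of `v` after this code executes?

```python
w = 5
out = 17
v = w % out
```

int % int returns int (5 % 17 = 5)

int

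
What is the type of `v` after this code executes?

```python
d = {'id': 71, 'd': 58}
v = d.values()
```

.values() returns a dict_values view object

dict_values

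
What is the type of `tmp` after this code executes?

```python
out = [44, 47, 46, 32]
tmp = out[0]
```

Indexing a list of ints returns int (out[0] = 44)

int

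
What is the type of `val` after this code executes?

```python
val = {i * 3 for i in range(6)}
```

A set comprehension {expr for x in iterable} produces a set

set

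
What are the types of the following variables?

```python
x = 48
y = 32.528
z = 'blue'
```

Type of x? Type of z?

x is int; z is str

int, str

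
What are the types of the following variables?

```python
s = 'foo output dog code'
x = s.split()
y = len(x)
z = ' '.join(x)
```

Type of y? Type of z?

len() returns int; str.join() returns str

int, str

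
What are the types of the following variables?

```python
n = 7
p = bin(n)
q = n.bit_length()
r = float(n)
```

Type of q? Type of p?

int.bit_length() returns int; bin() returns str

int, str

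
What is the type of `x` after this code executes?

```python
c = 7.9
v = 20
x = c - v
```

float - int returns float (7.9 - 20 = -12.1)

float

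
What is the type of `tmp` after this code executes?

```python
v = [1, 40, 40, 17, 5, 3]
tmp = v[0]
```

Indexing a list of ints returns int (v[0] = 1)

int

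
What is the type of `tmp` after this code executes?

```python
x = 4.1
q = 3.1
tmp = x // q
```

float // float returns float (floor division preserves float type)

float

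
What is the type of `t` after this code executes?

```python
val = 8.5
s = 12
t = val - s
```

float - int returns float (8.5 - 12 = -3.5)

float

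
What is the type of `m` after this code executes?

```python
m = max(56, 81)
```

max() of ints returns int

int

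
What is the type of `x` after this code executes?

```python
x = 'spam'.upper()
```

str.upper() returns str

str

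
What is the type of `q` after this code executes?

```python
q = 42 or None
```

'or' returns first truthy value (42, int)

int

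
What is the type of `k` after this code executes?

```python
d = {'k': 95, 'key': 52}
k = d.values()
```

.values() returns a dict_values view object

dict_values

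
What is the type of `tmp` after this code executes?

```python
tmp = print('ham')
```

print() returns None

NoneType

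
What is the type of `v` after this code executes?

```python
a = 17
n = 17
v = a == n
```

Equality comparison returns bool

bool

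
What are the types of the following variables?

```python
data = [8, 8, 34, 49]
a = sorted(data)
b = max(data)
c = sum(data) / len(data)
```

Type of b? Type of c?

max of ints returns int; int / int returns float

int, float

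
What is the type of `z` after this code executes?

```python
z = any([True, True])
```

any() returns bool

bool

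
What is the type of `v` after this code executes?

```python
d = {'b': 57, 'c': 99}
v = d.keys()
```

.keys() returns a dict_keys view object

dict_keys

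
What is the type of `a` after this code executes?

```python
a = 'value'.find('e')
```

str.find() returns int (index, or -1)

int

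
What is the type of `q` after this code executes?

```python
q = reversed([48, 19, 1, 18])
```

reversed() on a list returns a list_reverseiterator

list_reverseiterator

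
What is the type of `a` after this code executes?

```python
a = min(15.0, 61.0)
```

min() of floats returns float

float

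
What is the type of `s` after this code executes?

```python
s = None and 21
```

'and' returns first falsy value (None)

NoneType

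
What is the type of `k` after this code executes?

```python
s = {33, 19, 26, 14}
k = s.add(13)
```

set.add() returns None (mutates in place)

NoneType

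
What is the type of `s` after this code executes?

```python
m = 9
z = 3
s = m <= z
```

Comparison operators return bool

bool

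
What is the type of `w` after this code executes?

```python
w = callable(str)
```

callable() returns bool

bool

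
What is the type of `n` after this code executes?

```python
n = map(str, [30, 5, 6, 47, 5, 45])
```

map() returns a map iterator object

map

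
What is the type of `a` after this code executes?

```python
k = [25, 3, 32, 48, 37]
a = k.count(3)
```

list.count() returns int

int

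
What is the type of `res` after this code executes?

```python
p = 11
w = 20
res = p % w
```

int % int returns int (11 % 20 = 11)

int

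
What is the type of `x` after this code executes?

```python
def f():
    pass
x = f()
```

A function with no return statement returns None

NoneType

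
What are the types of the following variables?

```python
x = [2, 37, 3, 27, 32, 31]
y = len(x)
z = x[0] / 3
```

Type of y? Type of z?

len() returns int; int / int returns float

int, float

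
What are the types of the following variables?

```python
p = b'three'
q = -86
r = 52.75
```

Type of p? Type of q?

p is bytes; q is int

bytes, int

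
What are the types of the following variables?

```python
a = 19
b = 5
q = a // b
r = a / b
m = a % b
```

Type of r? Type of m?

int / int returns float; int % int returns int

float, int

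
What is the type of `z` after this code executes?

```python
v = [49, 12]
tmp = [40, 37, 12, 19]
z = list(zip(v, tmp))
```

list(zip(...)) returns a list of tuples

list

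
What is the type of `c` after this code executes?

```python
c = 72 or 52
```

'or' returns the first truthy value (72, which is int)

int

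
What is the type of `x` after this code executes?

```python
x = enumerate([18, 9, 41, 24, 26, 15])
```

enumerate() returns an enumerate iterator object

enumerate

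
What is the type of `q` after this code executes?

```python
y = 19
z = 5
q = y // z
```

int // int returns int (19 // 5 = 3)

int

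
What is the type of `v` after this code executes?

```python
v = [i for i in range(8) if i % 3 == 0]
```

A list comprehension [...] produces a list

list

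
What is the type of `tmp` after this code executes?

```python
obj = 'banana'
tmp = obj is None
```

'is' comparison returns bool

bool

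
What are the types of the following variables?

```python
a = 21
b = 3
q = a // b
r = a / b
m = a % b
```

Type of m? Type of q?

int % int returns int; int // int returns int

int, int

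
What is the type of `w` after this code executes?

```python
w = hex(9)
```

hex() returns str representation

str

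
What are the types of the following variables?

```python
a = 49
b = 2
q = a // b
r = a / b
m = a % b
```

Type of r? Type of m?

int / int returns float; int % int returns int

float, int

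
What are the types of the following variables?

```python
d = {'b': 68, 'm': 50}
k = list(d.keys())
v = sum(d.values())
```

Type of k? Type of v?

list(...) returns list; sum of int values returns int

list, int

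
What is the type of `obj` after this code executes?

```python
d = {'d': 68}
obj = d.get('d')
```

dict.get() returns the value (int) when key is found

int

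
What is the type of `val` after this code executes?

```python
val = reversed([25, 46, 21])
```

reversed() on a list returns a list_reverseiterator

list_reverseiterator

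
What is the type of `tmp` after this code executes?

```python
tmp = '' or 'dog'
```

'or' returns first truthy value ('dog', which is str)

str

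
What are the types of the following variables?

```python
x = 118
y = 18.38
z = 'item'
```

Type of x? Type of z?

x is int; z is str

int, str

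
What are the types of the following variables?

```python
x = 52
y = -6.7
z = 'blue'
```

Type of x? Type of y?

x is int; y is float

int, float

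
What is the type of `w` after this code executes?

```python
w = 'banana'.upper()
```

str.upper() returns str

str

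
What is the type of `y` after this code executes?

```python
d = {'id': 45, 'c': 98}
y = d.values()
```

.values() returns a dict_values view object

dict_values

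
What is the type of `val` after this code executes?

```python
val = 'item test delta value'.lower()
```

str.lower() returns str

str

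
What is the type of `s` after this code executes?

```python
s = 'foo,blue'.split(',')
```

str.split() returns list

list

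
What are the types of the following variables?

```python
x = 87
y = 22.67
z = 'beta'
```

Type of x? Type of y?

x is int; y is float

int, float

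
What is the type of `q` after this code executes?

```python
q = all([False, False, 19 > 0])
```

all() returns bool

bool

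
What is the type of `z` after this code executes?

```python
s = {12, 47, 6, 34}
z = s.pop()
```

Popping from a set of ints returns int

int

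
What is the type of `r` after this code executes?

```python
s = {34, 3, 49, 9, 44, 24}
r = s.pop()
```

Popping from a set of ints returns int

int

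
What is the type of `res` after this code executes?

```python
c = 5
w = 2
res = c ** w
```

int ** positive int returns int (5 ** 2 = 25)

int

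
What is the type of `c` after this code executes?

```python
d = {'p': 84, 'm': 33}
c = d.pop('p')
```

dict.pop() returns the value (int)

int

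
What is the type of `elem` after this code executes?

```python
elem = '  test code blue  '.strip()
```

str.strip() returns str

str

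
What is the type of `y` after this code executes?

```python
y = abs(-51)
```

abs() of int returns int

int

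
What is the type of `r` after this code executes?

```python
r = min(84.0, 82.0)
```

min() of floats returns float

float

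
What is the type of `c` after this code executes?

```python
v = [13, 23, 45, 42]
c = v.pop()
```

list.pop() returns the popped element (int here)

int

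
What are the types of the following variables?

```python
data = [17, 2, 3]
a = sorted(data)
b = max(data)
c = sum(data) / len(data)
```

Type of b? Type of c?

max of ints returns int; int / int returns float

int, float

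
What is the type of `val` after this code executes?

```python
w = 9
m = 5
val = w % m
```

int % int returns int (9 % 5 = 4)

int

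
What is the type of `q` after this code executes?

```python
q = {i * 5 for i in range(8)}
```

A set comprehension {expr for x in iterable} produces a set

set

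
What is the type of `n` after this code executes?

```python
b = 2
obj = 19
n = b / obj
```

int / int always returns float in Python 3 (2 / 19 = 0.105263)

float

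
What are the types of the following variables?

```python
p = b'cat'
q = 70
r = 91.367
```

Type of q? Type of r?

q is int; r is float

int, float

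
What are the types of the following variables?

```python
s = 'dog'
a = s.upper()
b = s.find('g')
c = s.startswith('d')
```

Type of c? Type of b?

str.startswith() returns bool; str.find() returns int

bool, int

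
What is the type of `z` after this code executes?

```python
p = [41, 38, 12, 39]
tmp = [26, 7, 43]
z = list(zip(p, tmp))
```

list(zip(...)) returns a list of tuples

list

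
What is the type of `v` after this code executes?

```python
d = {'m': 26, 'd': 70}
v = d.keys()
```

.keys() returns a dict_keys view object

dict_keys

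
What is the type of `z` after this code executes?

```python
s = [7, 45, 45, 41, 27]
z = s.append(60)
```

list.append() returns None (mutates in place)

NoneType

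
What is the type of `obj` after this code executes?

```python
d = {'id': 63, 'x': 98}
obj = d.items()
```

dict.items() returns a dict_items view

dict_items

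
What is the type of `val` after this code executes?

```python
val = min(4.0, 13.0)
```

min() of floats returns float

float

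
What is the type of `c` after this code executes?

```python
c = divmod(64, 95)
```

divmod() returns a tuple (quotient, remainder)

tuple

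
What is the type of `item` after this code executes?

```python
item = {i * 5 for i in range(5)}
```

A set comprehension {expr for x in iterable} produces a set

set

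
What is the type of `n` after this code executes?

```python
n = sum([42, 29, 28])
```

sum() of ints returns int

int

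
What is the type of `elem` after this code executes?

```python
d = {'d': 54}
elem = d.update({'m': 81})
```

dict.update() returns None

NoneType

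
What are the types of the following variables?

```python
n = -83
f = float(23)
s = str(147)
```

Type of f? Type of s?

f is float; s is str

float, str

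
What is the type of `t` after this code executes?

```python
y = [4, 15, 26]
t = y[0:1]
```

Slicing a list always returns a list

list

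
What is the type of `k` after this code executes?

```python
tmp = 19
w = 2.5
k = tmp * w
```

int * float returns float (19 * 2.5 = 47.5)

float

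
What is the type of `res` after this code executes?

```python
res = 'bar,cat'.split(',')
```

str.split() returns list

list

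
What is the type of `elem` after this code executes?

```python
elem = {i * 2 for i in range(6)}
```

A set comprehension {expr for x in iterable} produces a set

set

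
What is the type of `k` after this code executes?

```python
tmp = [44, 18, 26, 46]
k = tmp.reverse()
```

list.reverse() returns None

NoneType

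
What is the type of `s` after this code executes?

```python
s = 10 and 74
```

'and' returns the last value when all truthy (74, which is int)

int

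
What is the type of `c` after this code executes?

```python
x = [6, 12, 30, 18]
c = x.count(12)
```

list.count() returns int

int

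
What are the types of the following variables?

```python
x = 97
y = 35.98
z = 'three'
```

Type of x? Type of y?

x is int; y is float

int, float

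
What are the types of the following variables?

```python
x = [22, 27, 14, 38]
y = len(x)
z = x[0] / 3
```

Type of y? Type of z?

len() returns int; int / int returns float

int, float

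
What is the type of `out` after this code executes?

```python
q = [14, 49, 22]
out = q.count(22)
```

list.count() returns int

int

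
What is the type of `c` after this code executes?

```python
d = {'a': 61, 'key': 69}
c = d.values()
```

.values() returns a dict_values view object

dict_values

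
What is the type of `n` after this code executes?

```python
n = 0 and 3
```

'and' returns the first falsy value (0, which is int)

int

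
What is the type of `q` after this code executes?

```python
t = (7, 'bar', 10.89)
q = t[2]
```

Index 2 of tuple is 10.89 which is float

float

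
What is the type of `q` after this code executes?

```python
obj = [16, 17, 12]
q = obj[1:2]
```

Slicing a list always returns a list

list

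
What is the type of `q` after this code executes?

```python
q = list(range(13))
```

list(range(...)) returns list

list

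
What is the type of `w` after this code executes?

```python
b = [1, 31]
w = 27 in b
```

'in' operator returns bool

bool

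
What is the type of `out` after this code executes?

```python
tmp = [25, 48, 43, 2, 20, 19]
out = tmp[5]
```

Indexing a list of ints returns int (tmp[5] = 19)

int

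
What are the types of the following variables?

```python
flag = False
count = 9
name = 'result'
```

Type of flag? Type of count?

flag is bool; count is int

bool, int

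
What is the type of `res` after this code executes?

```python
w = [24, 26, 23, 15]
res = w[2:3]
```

Slicing a list always returns a list

list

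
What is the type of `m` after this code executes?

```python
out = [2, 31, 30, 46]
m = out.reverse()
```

list.reverse() returns None

NoneType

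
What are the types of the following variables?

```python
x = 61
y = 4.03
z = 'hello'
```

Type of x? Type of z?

x is int; z is str

int, str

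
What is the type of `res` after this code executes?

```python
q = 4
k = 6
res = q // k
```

int // int returns int (4 // 6 = 0)

int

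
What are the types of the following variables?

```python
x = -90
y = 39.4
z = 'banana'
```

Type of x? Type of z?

x is int; z is str

int, str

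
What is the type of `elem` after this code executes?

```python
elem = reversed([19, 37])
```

reversed() on a list returns a list_reverseiterator

list_reverseiterator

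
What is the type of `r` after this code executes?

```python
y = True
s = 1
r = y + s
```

bool + int returns int (True is 1, so 1 + 1 = 2)

int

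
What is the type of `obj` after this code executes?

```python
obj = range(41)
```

range() returns a range object

range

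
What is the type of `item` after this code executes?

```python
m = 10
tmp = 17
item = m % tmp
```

int % int returns int (10 % 17 = 10)

int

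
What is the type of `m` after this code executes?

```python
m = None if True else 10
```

Ternary: condition is True, if branch (None) taken → NoneType

NoneType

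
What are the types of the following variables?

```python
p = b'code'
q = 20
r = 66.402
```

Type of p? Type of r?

p is bytes; r is float

bytes, float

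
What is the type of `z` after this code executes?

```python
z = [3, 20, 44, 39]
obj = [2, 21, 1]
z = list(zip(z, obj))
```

list(zip(...)) returns a list of tuples

list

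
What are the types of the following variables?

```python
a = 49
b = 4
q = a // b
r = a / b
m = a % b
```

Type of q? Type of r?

int // int returns int; int / int returns float

int, float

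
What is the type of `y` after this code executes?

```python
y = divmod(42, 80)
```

divmod() returns a tuple (quotient, remainder)

tuple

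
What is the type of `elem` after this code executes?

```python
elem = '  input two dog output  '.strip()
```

str.strip() returns str

str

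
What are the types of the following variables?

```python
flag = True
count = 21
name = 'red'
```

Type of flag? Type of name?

flag is bool; name is str

bool, str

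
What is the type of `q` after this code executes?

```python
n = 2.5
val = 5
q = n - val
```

float - int returns float (2.5 - 5 = -2.5)

float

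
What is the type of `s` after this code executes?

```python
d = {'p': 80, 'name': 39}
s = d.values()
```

.values() returns a dict_values view object

dict_values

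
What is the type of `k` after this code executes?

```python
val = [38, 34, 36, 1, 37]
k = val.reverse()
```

list.reverse() returns None

NoneType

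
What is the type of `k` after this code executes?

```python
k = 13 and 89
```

'and' returns the last value when all truthy (89, which is int)

int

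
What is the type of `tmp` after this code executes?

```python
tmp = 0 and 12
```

'and' returns the first falsy value (0, which is int)

int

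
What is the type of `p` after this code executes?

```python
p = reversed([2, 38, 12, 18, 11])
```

reversed() on a list returns a list_reverseiterator

list_reverseiterator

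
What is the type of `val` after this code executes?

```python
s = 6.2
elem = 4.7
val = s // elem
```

float // float returns float (floor division preserves float type)

float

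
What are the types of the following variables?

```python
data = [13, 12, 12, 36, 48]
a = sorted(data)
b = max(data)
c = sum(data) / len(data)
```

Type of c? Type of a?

int / int returns float; sorted() returns list

float, list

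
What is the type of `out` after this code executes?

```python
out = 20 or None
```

'or' returns first truthy value (20, int)

int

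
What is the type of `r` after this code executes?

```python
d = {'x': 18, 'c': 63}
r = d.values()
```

.values() returns a dict_values view object

dict_values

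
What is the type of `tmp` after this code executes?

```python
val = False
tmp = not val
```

'not' always returns bool

bool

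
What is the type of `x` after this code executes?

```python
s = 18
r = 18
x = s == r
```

Equality comparison returns bool

bool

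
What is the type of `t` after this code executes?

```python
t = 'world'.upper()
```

str.upper() returns str

str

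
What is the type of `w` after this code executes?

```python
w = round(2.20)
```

round() with no ndigits arg returns int

int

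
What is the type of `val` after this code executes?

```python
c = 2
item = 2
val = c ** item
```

int ** positive int returns int (2 ** 2 = 4)

int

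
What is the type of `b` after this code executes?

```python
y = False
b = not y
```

'not' always returns bool

bool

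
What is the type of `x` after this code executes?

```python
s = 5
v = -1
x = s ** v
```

int ** negative int returns float

float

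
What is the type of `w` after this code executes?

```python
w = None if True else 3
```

Ternary: condition is True, if branch (None) taken → NoneType

NoneType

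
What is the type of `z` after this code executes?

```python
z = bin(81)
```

bin() returns str representation

str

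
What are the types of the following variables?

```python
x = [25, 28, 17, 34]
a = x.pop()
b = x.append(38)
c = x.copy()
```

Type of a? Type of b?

list.pop() returns the element (int); list.append() returns None

int, NoneType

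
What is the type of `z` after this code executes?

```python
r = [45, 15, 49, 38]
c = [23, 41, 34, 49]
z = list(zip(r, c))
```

list(zip(...)) returns a list of tuples

list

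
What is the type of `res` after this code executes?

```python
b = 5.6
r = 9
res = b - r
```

float - int returns float (5.6 - 9 = -3.4)

float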